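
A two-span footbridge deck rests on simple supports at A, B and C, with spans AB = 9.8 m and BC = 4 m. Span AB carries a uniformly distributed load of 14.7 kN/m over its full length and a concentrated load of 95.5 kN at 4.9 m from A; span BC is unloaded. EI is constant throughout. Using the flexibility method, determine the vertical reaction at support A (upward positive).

Release continuity at B by inserting a hinge; the redundant is the internal moment M_B. The primary structure is two simply-supported spans AB and BC.
End slopes at the hinge B, treating each span as simply supported:
  span AB: UDL 14.7: wL³/(24EI) = 576.5/EI
  span AB: point load 95.5 at a = 4.9: Pab(L + a)/(6LEI) = 573.2/EI
  relative rotation θ_0 = (1150 + 0)/EI = 1150/EI
A unit hogging moment at B produces rotation L₁/(3EI) + L₂/(3EI) = 4.6/EI.
Compatibility: M_B·(L₁+L₂)/(3EI) = θ_0, giving M_B = 249.9 kN·m (hogging).
Span AB, ΣM about A with M_B applied at B: R_B^{AB}·9.8 = 1174 + 249.9, so R_B^{AB} = 145.3 kN and R_A = 239.6 − 145.3 = 94.28 kN.

R_A = 94.28 kN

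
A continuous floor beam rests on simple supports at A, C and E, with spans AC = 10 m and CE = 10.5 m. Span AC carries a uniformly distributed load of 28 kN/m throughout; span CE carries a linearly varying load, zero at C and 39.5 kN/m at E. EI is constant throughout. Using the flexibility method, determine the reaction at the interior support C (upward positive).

R_C = 267.9 kN

Insert a hinge at C; M_C is the redundant, and each span becomes simply supported.
Rotations at C on the released spans (each span's end-slope, ×1/EI):
  span AC: UDL 28: wL³/(24EI) = 1167/EI
  span CE: triangular load, peak 39.5: 7w₀L³/(360EI) = 889.1/EI
  relative rotation θ_0 = (1167 + 889.1)/EI = 2056/EI
A unit hogging moment at C produces rotation L₁/(3EI) + L₂/(3EI) = 6.833/EI.
Compatibility: M_C·(L₁+L₂)/(3EI) = θ_0, giving M_C = 300.8 kN·m (hogging).
Span AC, ΣM about A with M_C applied at C: R_C^{AC}·10 = 1400 + 300.8, so R_C^{AC} = 170.1 kN and R_A = 280 − 170.1 = 109.9 kN.
Span CE, ΣM about E: R_C^{CE}·10.5 = 725.8 + 300.8, so R_C^{CE} = 97.78 kN and R_E = 207.4 − 97.78 = 109.6 kN.
R_C = 170.1 + 97.78 = 267.9 kN.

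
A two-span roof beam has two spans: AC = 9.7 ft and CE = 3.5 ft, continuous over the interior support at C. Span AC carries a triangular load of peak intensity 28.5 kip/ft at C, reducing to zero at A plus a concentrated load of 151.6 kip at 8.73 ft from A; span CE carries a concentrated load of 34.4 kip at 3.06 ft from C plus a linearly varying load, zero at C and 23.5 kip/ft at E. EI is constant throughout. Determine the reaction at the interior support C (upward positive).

R_C = 336.1 kip

Take M_C as the redundant. Released structure: two simple spans AC and CE with a hinge at C.
End slopes at the hinge C, treating each span as simply supported:
  span AC: triangular load, peak 28.5: w₀L³/(45EI) = 578/EI
  span AC: point load 151.6 at a = 8.73: Pab(L + a)/(6LEI) = 406.5/EI
  span CE: point load 34.4 at a = 3.06: Pab(L + b)/(6LEI) = 8.69/EI
  span CE: triangular load, peak 23.5: 7w₀L³/(360EI) = 19.59/EI
  relative rotation θ_0 = (984.6 + 28.28)/EI = 1013/EI
A unit hogging moment at C produces rotation L₁/(3EI) + L₂/(3EI) = 4.4/EI.
Slope continuity at C: θ_0 = M_C·4.4/EI, so M_C = 1013/4.4 = 230.2 kip·ft (hogging).
Span AC, ΣM about A with M_C applied at C: R_C^{AC}·9.7 = 2217 + 230.2, so R_C^{AC} = 252.3 kip and R_A = 289.8 − 252.3 = 37.5 kip.
Span CE, ΣM about E: R_C^{CE}·3.5 = 63.12 + 230.2, so R_C^{CE} = 83.8 kip and R_E = 75.53 − 83.8 = -8.276 kip.
R_C = 252.3 + 83.8 = 336.1 kip.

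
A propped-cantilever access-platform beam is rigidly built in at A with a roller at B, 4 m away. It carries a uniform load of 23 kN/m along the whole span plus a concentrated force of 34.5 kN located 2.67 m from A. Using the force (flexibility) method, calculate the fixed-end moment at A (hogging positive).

M_A = 66.41 kN·m

Take the reaction at B as the redundant and release it; the primary structure is a cantilever fixed at A.
Deflection at B on the released cantilever, summing each load's contribution:
  UDL 23: wL⁴/(8EI) = 736/EI
  point load 34.5 at a = 2.67: Pa²(3L − a)/(6EI) = 382.4/EI
  δ_0 = 1118/EI
Tip deflection under a unit load at B: L³/(3EI) = 21.33/EI.
The prop prevents deflection at B: R_B = δ_0/δ_{BB} = 1118/21.33 = 52.43 kN.
Moment equilibrium about A: M_A = Σ(load moments about A) − R_B·L = 276.1 − 52.43×4 = 66.41 kN·m.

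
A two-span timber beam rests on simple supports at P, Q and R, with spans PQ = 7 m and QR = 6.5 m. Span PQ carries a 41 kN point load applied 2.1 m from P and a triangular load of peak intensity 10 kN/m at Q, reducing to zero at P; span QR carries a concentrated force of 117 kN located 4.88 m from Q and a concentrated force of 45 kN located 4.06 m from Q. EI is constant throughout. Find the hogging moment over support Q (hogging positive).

Insert a hinge at Q; M_Q is the redundant, and each span becomes simply supported.
Rotations at Q on the released spans (each span's end-slope, ×1/EI):
  span PQ: point load 41 at a = 2.1: Pab(L + a)/(6LEI) = 91.41/EI
  span PQ: triangular load, peak 10: w₀L³/(45EI) = 76.22/EI
  span QR: point load 117 at a = 4.88: Pab(L + b)/(6LEI) = 192.6/EI
  span QR: point load 45 at a = 4.06: Pab(L + b)/(6LEI) = 102.2/EI
  relative rotation θ_0 = (167.6 + 294.8)/EI = 462.4/EI
A unit hogging moment at Q produces rotation L₁/(3EI) + L₂/(3EI) = 4.5/EI.
Slope continuity at Q: θ_0 = M_Q·4.5/EI, so M_Q = 462.4/4.5 = 102.8 kN·m (hogging).

M_Q = 102.8 kN·m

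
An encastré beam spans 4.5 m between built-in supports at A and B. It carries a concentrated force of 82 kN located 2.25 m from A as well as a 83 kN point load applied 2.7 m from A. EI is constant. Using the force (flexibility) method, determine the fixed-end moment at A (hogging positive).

M_A = 81.98 kN·m

Take the two fixed-end moments M_A, M_B as redundants; the released structure is the simple span AB.
On the primary (simply-supported) span, the end slopes from the loading are:
  at A: point load 82 at a = 2.25: Pab(L + b)/(6LEI) = 103.8/EI
  at B: point load 82 at a = 2.25: Pab(L + a)/(6LEI) = 103.8/EI
  at A: point load 83 at a = 2.7: Pab(L + b)/(6LEI) = 94.12/EI
  at B: point load 83 at a = 2.7: Pab(L + a)/(6LEI) = 107.6/EI
  θ_A0 = 197.9/EI,  θ_B0 = 211.3/EI
Flexibility coefficients: a unit moment at one end gives L/(3EI) there and L/(6EI) at the far end, so f₁₁ = f₂₂ = 1.5/EI and f₁₂ = f₂₁ = 0.75/EI.
Compatibility — zero rotation at each built-in end:
  1.5 M_A + 0.75 M_B = 197.9
  0.75 M_A + 1.5 M_B = 211.3
Solving the pair gives M_A = 81.98 kN·m and M_B = 99.91 kN·m (hogging).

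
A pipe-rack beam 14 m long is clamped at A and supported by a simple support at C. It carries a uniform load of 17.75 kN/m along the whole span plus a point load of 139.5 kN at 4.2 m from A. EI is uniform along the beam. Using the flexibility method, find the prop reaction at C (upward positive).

Remove the prop at C; the released (primary) structure is a cantilever built in at A.
Primary-structure tip deflection at C by superposition:
  UDL 17.75: wL⁴/(8EI) = 85236/EI
  point load 139.5 at a = 4.2: Pa²(3L − a)/(6EI) = 15503/EI
  δ_0 = 100738/EI
Flexibility coefficient — unit upward force at C: δ_{CC} = L³/(3EI) = 914.7/EI.
The prop prevents deflection at C: R_C = δ_0/δ_{CC} = 100738/914.7 = 110.1 kN.

R_C = 110.1 kN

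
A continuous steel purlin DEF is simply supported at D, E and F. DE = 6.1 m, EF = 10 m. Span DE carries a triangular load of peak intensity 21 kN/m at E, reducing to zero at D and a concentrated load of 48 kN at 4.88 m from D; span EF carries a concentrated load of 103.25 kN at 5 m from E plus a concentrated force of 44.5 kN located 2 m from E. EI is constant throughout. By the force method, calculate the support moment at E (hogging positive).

Take M_E as the redundant. Released structure: two simple spans DE and EF with a hinge at E.
Discontinuity in slope at E on the released structure — sum the simple-span end rotations:
  span DE: triangular load, peak 21: w₀L³/(45EI) = 105.9/EI
  span DE: point load 48 at a = 4.88: Pab(L + a)/(6LEI) = 85.73/EI
  span EF: point load 103.25 at a = 5: Pab(L + b)/(6LEI) = 645.3/EI
  span EF: point load 44.5 at a = 2: Pab(L + b)/(6LEI) = 213.6/EI
  relative rotation θ_0 = (191.7 + 858.9)/EI = 1051/EI
A unit hogging moment at E produces rotation L₁/(3EI) + L₂/(3EI) = 5.367/EI.
Slope continuity at E: θ_0 = M_E·5.367/EI, so M_E = 1051/5.367 = 195.8 kN·m (hogging).

M_E = 195.8 kN·m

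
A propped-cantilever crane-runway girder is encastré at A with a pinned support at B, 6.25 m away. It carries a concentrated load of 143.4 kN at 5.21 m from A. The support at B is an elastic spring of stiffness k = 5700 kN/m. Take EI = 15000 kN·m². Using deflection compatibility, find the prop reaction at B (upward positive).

Remove the prop at B; the released (primary) structure is a cantilever built in at A.
Deflection at B on the released cantilever, summing each load's contribution:
  point load 143.4 at a = 5.21: Pa²(3L − a)/(6EI) = 8784/EI
Flexibility coefficient — unit upward force at B: δ_{BB} = L³/(3EI) = 81.38/EI.
With EI = 15000 kN·m²: δ_0 = 0.5856 m and δ_{BB} = 0.005425 m/kN.
Compatibility — the spring shortens by R_B/k under the reaction it provides: δ_0 − R_B·δ_{BB} = R_B/k. With 1/k = 0.000175 m/kN, R_B = δ_0 / (δ_{BB} + 1/k) = 0.5856 / (0.005425 + 0.000175) = 104.6 kN.

R_B = 104.6 kN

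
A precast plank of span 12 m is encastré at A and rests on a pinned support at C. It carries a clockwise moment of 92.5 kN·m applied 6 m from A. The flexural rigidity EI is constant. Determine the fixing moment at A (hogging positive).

Take the reaction at C as the redundant and release it; the primary structure is a cantilever fixed at A.
Free-end deflection of the primary structure under the applied loading (downward +):
  clockwise couple 92.5 at a = 6: M₀a(2L − a)/(2EI) = 4995/EI
Tip deflection under a unit load at C: L³/(3EI) = 576/EI.
The prop prevents deflection at C: R_C = δ_0/δ_{CC} = 4995/576 = 8.672 kN.
Moment equilibrium about A: M_A = Σ(load moments about A) − R_C·L = 92.5 − 8.672×12 = -11.56 kN·m.

M_A = -11.56 kN·m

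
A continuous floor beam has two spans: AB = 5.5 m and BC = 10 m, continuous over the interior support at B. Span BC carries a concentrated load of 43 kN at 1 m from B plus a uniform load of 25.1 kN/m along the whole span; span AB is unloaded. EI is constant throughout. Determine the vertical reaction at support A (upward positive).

Insert a hinge at B; M_B is the redundant, and each span becomes simply supported.
Discontinuity in slope at B on the released structure — sum the simple-span end rotations:
  span BC: point load 43 at a = 1: Pab(L + b)/(6LEI) = 122.5/EI
  span BC: UDL 25.1: wL³/(24EI) = 1046/EI
  relative rotation θ_0 = (0 + 1168)/EI = 1168/EI
A unit hogging moment at B produces rotation L₁/(3EI) + L₂/(3EI) = 5.167/EI.
Compatibility: M_B·(L₁+L₂)/(3EI) = θ_0, giving M_B = 226.1 kN·m (hogging).
Span AB, ΣM about A with M_B applied at B: R_B^{AB}·5.5 = 0 + 226.1, so R_B^{AB} = 41.12 kN and R_A = 0 − 41.12 = -41.12 kN.

R_A = -41.12 kN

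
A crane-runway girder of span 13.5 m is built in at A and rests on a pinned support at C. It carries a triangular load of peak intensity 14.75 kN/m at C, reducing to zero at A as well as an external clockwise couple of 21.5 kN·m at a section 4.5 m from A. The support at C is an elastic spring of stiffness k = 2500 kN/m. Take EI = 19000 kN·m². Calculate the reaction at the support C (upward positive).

R_C = 55.57 kN

Take the reaction at C as the redundant and release it; the primary structure is a cantilever fixed at A.
Deflection at C on the released cantilever, summing each load's contribution:
  triangular load, peak 14.75 at the free end: 11w₀L⁴/(120EI) = 44910/EI
  clockwise couple 21.5 at a = 4.5: M₀a(2L − a)/(2EI) = 1088/EI
  δ_0 = 45998/EI
Flexibility coefficient — unit upward force at C: δ_{CC} = L³/(3EI) = 820.1/EI.
With EI = 19000 kN·m²: δ_0 = 2.4209 m and δ_{CC} = 0.043164 m/kN.
Compatibility — the spring shortens by R_C/k under the reaction it provides: δ_0 − R_C·δ_{CC} = R_C/k. With 1/k = 0.0004 m/kN, R_C = δ_0 / (δ_{CC} + 1/k) = 2.4209 / (0.043164 + 0.0004) = 55.57 kN.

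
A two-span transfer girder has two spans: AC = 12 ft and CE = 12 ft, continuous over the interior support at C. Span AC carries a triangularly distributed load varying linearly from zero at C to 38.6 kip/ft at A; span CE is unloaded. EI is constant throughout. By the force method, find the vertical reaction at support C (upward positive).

Take M_C as the redundant. Released structure: two simple spans AC and CE with a hinge at C.
Rotations at C on the released spans (each span's end-slope, ×1/EI):
  span AC: triangular load, peak 38.6: 7w₀L³/(360EI) = 1297/EI
  relative rotation θ_0 = (1297 + 0)/EI = 1297/EI
A unit hogging moment at C produces rotation L₁/(3EI) + L₂/(3EI) = 8/EI.
Compatibility: M_C·(L₁+L₂)/(3EI) = θ_0, giving M_C = 162.1 kip·ft (hogging).
Span AC, ΣM about A with M_C applied at C: R_C^{AC}·12 = 926.4 + 162.1, so R_C^{AC} = 90.71 kip and R_A = 231.6 − 90.71 = 140.9 kip.
Span CE, ΣM about E: R_C^{CE}·12 = 0 + 162.1, so R_C^{CE} = 13.51 kip and R_E = 0 − 13.51 = -13.51 kip.
R_C = 90.71 + 13.51 = 104.2 kip.

R_C = 104.2 kip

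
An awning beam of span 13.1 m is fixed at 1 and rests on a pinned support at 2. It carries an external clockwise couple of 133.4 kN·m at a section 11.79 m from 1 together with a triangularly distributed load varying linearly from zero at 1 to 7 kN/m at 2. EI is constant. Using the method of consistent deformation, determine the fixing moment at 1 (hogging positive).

M_1 = 5.375 kN·m

Release the roller at 2. Primary structure: cantilever fixed at 1.
Primary-structure tip deflection at 2 by superposition:
  clockwise couple 133.4 at a = 11.79: M₀a(2L − a)/(2EI) = 11332/EI
  triangular load, peak 7 at the free end: 11w₀L⁴/(120EI) = 18897/EI
  δ_0 = 30229/EI
Tip deflection under a unit load at 2: L³/(3EI) = 749.4/EI.
Compatibility at 2: δ_0 − R_2·δ_{22} = 0, so R_2 = 30229/749.4 = 40.34 kN.
Moment equilibrium about 1: M_1 = Σ(load moments about 1) − R_2·L = 533.8 − 40.34×13.1 = 5.375 kN·m.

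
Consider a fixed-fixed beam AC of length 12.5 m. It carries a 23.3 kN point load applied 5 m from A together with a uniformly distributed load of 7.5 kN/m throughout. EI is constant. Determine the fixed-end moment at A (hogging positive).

Take the two fixed-end moments M_A, M_C as redundants; the released structure is the simple span AC.
On the primary (simply-supported) span, the end slopes from the loading are:
  at A: point load 23.3 at a = 5: Pab(L + b)/(6LEI) = 233/EI
  at C: point load 23.3 at a = 5: Pab(L + a)/(6LEI) = 203.9/EI
  at A: UDL 7.5: wL³/(24EI) = 610.4/EI
  at C: UDL 7.5: wL³/(24EI) = 610.4/EI
  θ_A0 = 843.4/EI,  θ_C0 = 814.2/EI
Flexibility coefficients: a unit moment at one end gives L/(3EI) there and L/(6EI) at the far end, so f₁₁ = f₂₂ = 4.167/EI and f₁₂ = f₂₁ = 2.083/EI.
Compatibility — zero rotation at each built-in end:
  4.167 M_A + 2.083 M_C = 843.4
  2.083 M_A + 4.167 M_C = 814.2
Solving the pair gives M_A = 139.6 kN·m and M_C = 125.6 kN·m (hogging).

M_A = 139.6 kN·m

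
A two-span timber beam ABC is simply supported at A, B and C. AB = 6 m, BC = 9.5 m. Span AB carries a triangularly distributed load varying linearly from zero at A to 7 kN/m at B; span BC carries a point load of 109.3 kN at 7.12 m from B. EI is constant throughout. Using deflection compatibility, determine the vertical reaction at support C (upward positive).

R_C = 73.37 kN

Insert a hinge at B; M_B is the redundant, and each span becomes simply supported.
Discontinuity in slope at B on the released structure — sum the simple-span end rotations:
  span AB: triangular load, peak 7: w₀L³/(45EI) = 33.6/EI
  span BC: point load 109.3 at a = 7.12: Pab(L + b)/(6LEI) = 386/EI
  relative rotation θ_0 = (33.6 + 386)/EI = 419.6/EI
A unit hogging moment at B produces rotation L₁/(3EI) + L₂/(3EI) = 5.167/EI.
Slope continuity at B: θ_0 = M_B·5.167/EI, so M_B = 419.6/5.167 = 81.22 kN·m (hogging).
Span BC, ΣM about C: R_B^{BC}·9.5 = 260.1 + 81.22, so R_B^{BC} = 35.93 kN and R_C = 109.3 − 35.93 = 73.37 kN.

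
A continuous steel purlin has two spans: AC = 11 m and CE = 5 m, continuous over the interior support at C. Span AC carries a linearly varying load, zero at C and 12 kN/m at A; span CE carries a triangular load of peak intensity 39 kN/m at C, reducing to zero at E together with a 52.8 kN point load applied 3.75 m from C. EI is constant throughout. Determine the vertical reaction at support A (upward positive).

R_A = 35.98 kN

Insert a hinge at C; M_C is the redundant, and each span becomes simply supported.
End slopes at the hinge C, treating each span as simply supported:
  span AC: triangular load, peak 12: 7w₀L³/(360EI) = 310.6/EI
  span CE: triangular load, peak 39: w₀L³/(45EI) = 108.3/EI
  span CE: point load 52.8 at a = 3.75: Pab(L + b)/(6LEI) = 51.56/EI
  relative rotation θ_0 = (310.6 + 159.9)/EI = 470.5/EI
A unit hogging moment at C produces rotation L₁/(3EI) + L₂/(3EI) = 5.333/EI.
Compatibility: M_C·(L₁+L₂)/(3EI) = θ_0, giving M_C = 88.21 kN·m (hogging).
Span AC, ΣM about A with M_C applied at C: R_C^{AC}·11 = 242 + 88.21, so R_C^{AC} = 30.02 kN and R_A = 66 − 30.02 = 35.98 kN.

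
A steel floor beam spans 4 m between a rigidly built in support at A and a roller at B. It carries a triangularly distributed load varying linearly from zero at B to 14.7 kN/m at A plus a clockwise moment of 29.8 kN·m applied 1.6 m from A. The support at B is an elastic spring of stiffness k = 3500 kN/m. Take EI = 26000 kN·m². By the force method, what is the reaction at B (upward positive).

R_B = 9.666 kN

Release the roller at B. Primary structure: cantilever fixed at A.
Primary-structure tip deflection at B by superposition:
  triangular load, peak 14.7 at the fixed end: w₀L⁴/(30EI) = 125.4/EI
  clockwise couple 29.8 at a = 1.6: M₀a(2L − a)/(2EI) = 152.6/EI
  δ_0 = 278/EI
Tip deflection under a unit load at B: L³/(3EI) = 21.33/EI.
With EI = 26000 kN·m²: δ_0 = 0.010693 m and δ_{BB} = 0.000821 m/kN.
Compatibility — the spring shortens by R_B/k under the reaction it provides: δ_0 − R_B·δ_{BB} = R_B/k. With 1/k = 0.000286 m/kN, R_B = δ_0 / (δ_{BB} + 1/k) = 0.010693 / (0.000821 + 0.000286) = 9.666 kN.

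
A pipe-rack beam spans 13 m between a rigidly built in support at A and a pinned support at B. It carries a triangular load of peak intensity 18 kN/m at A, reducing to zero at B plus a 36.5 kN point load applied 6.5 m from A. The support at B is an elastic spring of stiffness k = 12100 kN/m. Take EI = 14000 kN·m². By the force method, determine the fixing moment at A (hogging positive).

M_A = 292.5 kN·m

Remove the prop at B; the released (primary) structure is a cantilever built in at A.
Primary-structure tip deflection at B by superposition:
  triangular load, peak 18 at the fixed end: w₀L⁴/(30EI) = 17137/EI
  point load 36.5 at a = 6.5: Pa²(3L − a)/(6EI) = 8353/EI
  δ_0 = 25490/EI
Tip deflection under a unit load at B: L³/(3EI) = 732.3/EI.
With EI = 14000 kN·m²: δ_0 = 1.8207 m and δ_{BB} = 0.05231 m/kN.
Compatibility — the spring shortens by R_B/k under the reaction it provides: δ_0 − R_B·δ_{BB} = R_B/k. With 1/k = 0.000083 m/kN, R_B = δ_0 / (δ_{BB} + 1/k) = 1.8207 / (0.05231 + 0.000083) = 34.75 kN.
Moment equilibrium about A: M_A = Σ(load moments about A) − R_B·L = 744.2 − 34.75×13 = 292.5 kN·m.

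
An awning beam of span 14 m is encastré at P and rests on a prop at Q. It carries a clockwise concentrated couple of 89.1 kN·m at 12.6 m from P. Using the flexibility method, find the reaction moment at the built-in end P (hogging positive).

M_P = -43.21 kN·m

Release the roller at Q. Primary structure: cantilever fixed at P.
Downward deflection at the released point Q due to the loads:
  clockwise couple 89.1 at a = 12.6: M₀a(2L − a)/(2EI) = 8644/EI
Tip deflection under a unit load at Q: L³/(3EI) = 914.7/EI.
Compatibility at Q: δ_0 − R_Q·δ_{QQ} = 0, so R_Q = 8644/914.7 = 9.451 kN.
Moment equilibrium about P: M_P = Σ(load moments about P) − R_Q·L = 89.1 − 9.451×14 = -43.21 kN·m.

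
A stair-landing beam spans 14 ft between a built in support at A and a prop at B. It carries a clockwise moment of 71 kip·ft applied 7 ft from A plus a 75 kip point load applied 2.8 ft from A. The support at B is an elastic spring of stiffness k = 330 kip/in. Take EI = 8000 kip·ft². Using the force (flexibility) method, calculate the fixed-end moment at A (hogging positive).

M_A = 142.6 kip·ft

Release the roller at B. Primary structure: cantilever fixed at A.
Downward deflection at the released point B due to the loads:
  clockwise couple 71 at a = 7: M₀a(2L − a)/(2EI) = 5218/EI
  point load 75 at a = 2.8: Pa²(3L − a)/(6EI) = 3842/EI
  δ_0 = 9060/EI
Tip deflection under a unit load at B: L³/(3EI) = 914.7/EI.
With EI = 8000 kip·ft²: δ_0 = 1.1325 ft and δ_{BB} = 0.11433 ft/kip.
Compatibility — the spring shortens by R_B/k under the reaction it provides: δ_0 − R_B·δ_{BB} = R_B/k. With 1/k = 1/(330×12) ft/kip = 0.000253 ft/kip, R_B = δ_0 / (δ_{BB} + 1/k) = 1.1325 / (0.11433 + 0.000253) = 9.884 kip.
Moment equilibrium about A: M_A = Σ(load moments about A) − R_B·L = 281 − 9.884×14 = 142.6 kip·ft.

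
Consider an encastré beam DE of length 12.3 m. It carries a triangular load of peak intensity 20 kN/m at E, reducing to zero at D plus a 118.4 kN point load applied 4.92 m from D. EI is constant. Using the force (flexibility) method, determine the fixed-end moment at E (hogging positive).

M_E = 291.1 kN·m

Release both end moments; the primary structure is a simply-supported span DE with redundants M_D and M_E.
End rotations of the released simple span under the applied load (×1/EI):
  at D: triangular load, peak 20: 7w₀L³/(360EI) = 723.7/EI
  at E: triangular load, peak 20: w₀L³/(45EI) = 827.1/EI
  at D: point load 118.4 at a = 4.92: Pab(L + b)/(6LEI) = 1146/EI
  at E: point load 118.4 at a = 4.92: Pab(L + a)/(6LEI) = 1003/EI
  θ_D0 = 1870/EI,  θ_E0 = 1830/EI
Flexibility coefficients: a unit moment at one end gives L/(3EI) there and L/(6EI) at the far end, so f₁₁ = f₂₂ = 4.1/EI and f₁₂ = f₂₁ = 2.05/EI.
Compatibility — zero rotation at each built-in end:
  4.1 M_D + 2.05 M_E = 1870
  2.05 M_D + 4.1 M_E = 1830
Solving the pair gives M_D = 310.6 kN·m and M_E = 291.1 kN·m (hogging).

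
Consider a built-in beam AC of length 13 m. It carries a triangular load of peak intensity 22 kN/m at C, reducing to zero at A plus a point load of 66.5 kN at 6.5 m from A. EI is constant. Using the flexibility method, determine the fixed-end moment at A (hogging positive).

Take the two fixed-end moments M_A, M_C as redundants; the released structure is the simple span AC.
End rotations of the released simple span under the applied load (×1/EI):
  at A: triangular load, peak 22: 7w₀L³/(360EI) = 939.8/EI
  at C: triangular load, peak 22: w₀L³/(45EI) = 1074/EI
  at A: point load 66.5 at a = 6.5: Pab(L + b)/(6LEI) = 702.4/EI
  at C: point load 66.5 at a = 6.5: Pab(L + a)/(6LEI) = 702.4/EI
  θ_A0 = 1642/EI,  θ_C0 = 1776/EI
Flexibility coefficients: a unit moment at one end gives L/(3EI) there and L/(6EI) at the far end, so f₁₁ = f₂₂ = 4.333/EI and f₁₂ = f₂₁ = 2.167/EI.
Compatibility — zero rotation at each built-in end:
  4.333 M_A + 2.167 M_C = 1642
  2.167 M_A + 4.333 M_C = 1776
Solving the pair gives M_A = 232 kN·m and M_C = 294 kN·m (hogging).

M_A = 232 kN·m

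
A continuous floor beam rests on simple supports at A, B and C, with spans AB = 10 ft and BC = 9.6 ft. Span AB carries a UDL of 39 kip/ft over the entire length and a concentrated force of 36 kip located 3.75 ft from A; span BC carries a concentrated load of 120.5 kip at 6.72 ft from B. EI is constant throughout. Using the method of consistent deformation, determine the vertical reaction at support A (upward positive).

R_A = 181.9 kip

Insert a hinge at B; M_B is the redundant, and each span becomes simply supported.
End slopes at the hinge B, treating each span as simply supported:
  span AB: UDL 39: wL³/(24EI) = 1625/EI
  span AB: point load 36 at a = 3.75: Pab(L + a)/(6LEI) = 193.4/EI
  span BC: point load 120.5 at a = 6.72: Pab(L + b)/(6LEI) = 505.3/EI
  relative rotation θ_0 = (1818 + 505.3)/EI = 2324/EI
A unit hogging moment at B produces rotation L₁/(3EI) + L₂/(3EI) = 6.533/EI.
Compatibility: M_B·(L₁+L₂)/(3EI) = θ_0, giving M_B = 355.7 kip·ft (hogging).
Span AB, ΣM about A with M_B applied at B: R_B^{AB}·10 = 2085 + 355.7, so R_B^{AB} = 244.1 kip and R_A = 426 − 244.1 = 181.9 kip.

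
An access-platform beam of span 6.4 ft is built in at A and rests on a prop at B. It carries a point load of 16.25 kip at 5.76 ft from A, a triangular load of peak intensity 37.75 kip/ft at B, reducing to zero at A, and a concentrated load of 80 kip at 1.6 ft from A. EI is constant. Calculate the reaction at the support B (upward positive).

Choose R_B as the redundant. The primary structure is the cantilever fixed at A.
Free-end deflection of the primary structure under the applied loading (downward +):
  point load 16.25 at a = 5.76: Pa²(3L − a)/(6EI) = 1208/EI
  triangular load, peak 37.75 at the free end: 11w₀L⁴/(120EI) = 5806/EI
  point load 80 at a = 1.6: Pa²(3L − a)/(6EI) = 600.7/EI
  δ_0 = 7614/EI
Flexibility coefficient — unit upward force at B: δ_{BB} = L³/(3EI) = 87.38/EI.
The prop prevents deflection at B: R_B = δ_0/δ_{BB} = 7614/87.38 = 87.14 kip.

R_B = 87.14 kip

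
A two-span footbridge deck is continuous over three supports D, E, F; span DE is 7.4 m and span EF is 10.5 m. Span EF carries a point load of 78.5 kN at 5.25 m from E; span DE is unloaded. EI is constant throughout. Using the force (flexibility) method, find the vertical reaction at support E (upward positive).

Insert a hinge at E; M_E is the redundant, and each span becomes simply supported.
Rotations at E on the released spans (each span's end-slope, ×1/EI):
  span EF: point load 78.5 at a = 5.25: Pab(L + b)/(6LEI) = 540.9/EI
  relative rotation θ_0 = (0 + 540.9)/EI = 540.9/EI
A unit hogging moment at E produces rotation L₁/(3EI) + L₂/(3EI) = 5.967/EI.
Compatibility: M_E·(L₁+L₂)/(3EI) = θ_0, giving M_E = 90.66 kN·m (hogging).
Span DE, ΣM about D with M_E applied at E: R_E^{DE}·7.4 = 0 + 90.66, so R_E^{DE} = 12.25 kN and R_D = 0 − 12.25 = -12.25 kN.
Span EF, ΣM about F: R_E^{EF}·10.5 = 412.1 + 90.66, so R_E^{EF} = 47.88 kN and R_F = 78.5 − 47.88 = 30.62 kN.
R_E = 12.25 + 47.88 = 60.13 kN.

R_E = 60.13 kN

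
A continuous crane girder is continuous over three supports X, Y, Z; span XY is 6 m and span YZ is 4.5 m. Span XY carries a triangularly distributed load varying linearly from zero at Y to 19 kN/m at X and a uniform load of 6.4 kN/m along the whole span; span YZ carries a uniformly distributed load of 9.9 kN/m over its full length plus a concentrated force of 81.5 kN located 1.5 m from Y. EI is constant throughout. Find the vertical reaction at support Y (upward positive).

Insert a hinge at Y; M_Y is the redundant, and each span becomes simply supported.
Rotations at Y on the released spans (each span's end-slope, ×1/EI):
  span XY: triangular load, peak 19: 7w₀L³/(360EI) = 79.8/EI
  span XY: UDL 6.4: wL³/(24EI) = 57.6/EI
  span YZ: UDL 9.9: wL³/(24EI) = 37.59/EI
  span YZ: point load 81.5 at a = 1.5: Pab(L + b)/(6LEI) = 101.9/EI
  relative rotation θ_0 = (137.4 + 139.5)/EI = 276.9/EI
A unit hogging moment at Y produces rotation L₁/(3EI) + L₂/(3EI) = 3.5/EI.
Slope continuity at Y: θ_0 = M_Y·3.5/EI, so M_Y = 276.9/3.5 = 79.1 kN·m (hogging).
Span XY, ΣM about X with M_Y applied at Y: R_Y^{XY}·6 = 229.2 + 79.1, so R_Y^{XY} = 51.38 kN and R_X = 95.4 − 51.38 = 44.02 kN.
Span YZ, ΣM about Z: R_Y^{YZ}·4.5 = 344.7 + 79.1, so R_Y^{YZ} = 94.19 kN and R_Z = 126 − 94.19 = 31.86 kN.
R_Y = 51.38 + 94.19 = 145.6 kN.

R_Y = 145.6 kN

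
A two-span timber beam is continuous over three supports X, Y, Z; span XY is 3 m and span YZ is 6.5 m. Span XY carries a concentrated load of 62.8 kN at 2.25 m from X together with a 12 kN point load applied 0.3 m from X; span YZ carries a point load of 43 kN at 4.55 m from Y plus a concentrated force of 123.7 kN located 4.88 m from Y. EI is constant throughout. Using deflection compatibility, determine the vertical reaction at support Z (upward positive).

R_Z = 107.5 kN

Insert a hinge at Y; M_Y is the redundant, and each span becomes simply supported.
Rotations at Y on the released spans (each span's end-slope, ×1/EI):
  span XY: point load 62.8 at a = 2.25: Pab(L + a)/(6LEI) = 30.91/EI
  span XY: point load 12 at a = 0.3: Pab(L + a)/(6LEI) = 1.782/EI
  span YZ: point load 43 at a = 4.55: Pab(L + b)/(6LEI) = 82.66/EI
  span YZ: point load 123.7 at a = 4.88: Pab(L + b)/(6LEI) = 203.6/EI
  relative rotation θ_0 = (32.69 + 286.3)/EI = 319/EI
A unit hogging moment at Y produces rotation L₁/(3EI) + L₂/(3EI) = 3.167/EI.
Slope continuity at Y: θ_0 = M_Y·3.167/EI, so M_Y = 319/3.167 = 100.7 kN·m (hogging).
Span YZ, ΣM about Z: R_Y^{YZ}·6.5 = 284.2 + 100.7, so R_Y^{YZ} = 59.23 kN and R_Z = 166.7 − 59.23 = 107.5 kN.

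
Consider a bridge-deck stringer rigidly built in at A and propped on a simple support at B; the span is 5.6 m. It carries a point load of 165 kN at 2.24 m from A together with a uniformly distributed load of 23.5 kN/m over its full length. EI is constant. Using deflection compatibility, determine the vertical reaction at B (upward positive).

Take the reaction at B as the redundant and release it; the primary structure is a cantilever fixed at A.
Downward deflection at the released point B due to the loads:
  point load 165 at a = 2.24: Pa²(3L − a)/(6EI) = 2009/EI
  UDL 23.5: wL⁴/(8EI) = 2889/EI
  δ_0 = 4898/EI
Tip deflection under a unit load at B: L³/(3EI) = 58.54/EI.
The prop prevents deflection at B: R_B = δ_0/δ_{BB} = 4898/58.54 = 83.67 kN.

R_B = 83.67 kN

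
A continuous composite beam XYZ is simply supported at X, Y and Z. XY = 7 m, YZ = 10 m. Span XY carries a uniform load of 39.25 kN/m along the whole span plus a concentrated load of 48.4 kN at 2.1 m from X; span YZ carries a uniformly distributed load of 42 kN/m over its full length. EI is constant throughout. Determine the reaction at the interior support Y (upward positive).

R_Y = 465.6 kN

Take M_Y as the redundant. Released structure: two simple spans XY and YZ with a hinge at Y.
End slopes at the hinge Y, treating each span as simply supported:
  span XY: UDL 39.25: wL³/(24EI) = 560.9/EI
  span XY: point load 48.4 at a = 2.1: Pab(L + a)/(6LEI) = 107.9/EI
  span YZ: UDL 42: wL³/(24EI) = 1750/EI
  relative rotation θ_0 = (668.9 + 1750)/EI = 2419/EI
A unit hogging moment at Y produces rotation L₁/(3EI) + L₂/(3EI) = 5.667/EI.
Compatibility: M_Y·(L₁+L₂)/(3EI) = θ_0, giving M_Y = 426.9 kN·m (hogging).
Span XY, ΣM about X with M_Y applied at Y: R_Y^{XY}·7 = 1063 + 426.9, so R_Y^{XY} = 212.9 kN and R_X = 323.1 − 212.9 = 110.3 kN.
Span YZ, ΣM about Z: R_Y^{YZ}·10 = 2100 + 426.9, so R_Y^{YZ} = 252.7 kN and R_Z = 420 − 252.7 = 167.3 kN.
R_Y = 212.9 + 252.7 = 465.6 kN.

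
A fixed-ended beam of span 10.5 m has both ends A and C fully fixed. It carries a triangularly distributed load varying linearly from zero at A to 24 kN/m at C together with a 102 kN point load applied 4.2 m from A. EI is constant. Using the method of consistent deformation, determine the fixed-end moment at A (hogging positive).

Take the two fixed-end moments M_A, M_C as redundants; the released structure is the simple span AC.
End rotations of the released simple span under the applied load (×1/EI):
  at A: triangular load, peak 24: 7w₀L³/(360EI) = 540.2/EI
  at C: triangular load, peak 24: w₀L³/(45EI) = 617.4/EI
  at A: point load 102 at a = 4.2: Pab(L + b)/(6LEI) = 719.7/EI
  at C: point load 102 at a = 4.2: Pab(L + a)/(6LEI) = 629.7/EI
  θ_A0 = 1260/EI,  θ_C0 = 1247/EI
Flexibility coefficients: a unit moment at one end gives L/(3EI) there and L/(6EI) at the far end, so f₁₁ = f₂₂ = 3.5/EI and f₁₂ = f₂₁ = 1.75/EI.
Compatibility — zero rotation at each built-in end:
  3.5 M_A + 1.75 M_C = 1260
  1.75 M_A + 3.5 M_C = 1247
Solving the pair gives M_A = 242.4 kN·m and M_C = 235.1 kN·m (hogging).

M_A = 242.4 kN·m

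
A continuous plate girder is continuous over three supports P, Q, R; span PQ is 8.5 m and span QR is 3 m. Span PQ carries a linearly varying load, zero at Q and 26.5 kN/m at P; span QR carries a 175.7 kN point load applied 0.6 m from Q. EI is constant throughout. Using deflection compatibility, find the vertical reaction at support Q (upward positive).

R_Q = 224.3 kN

Release continuity at Q by inserting a hinge; the redundant is the internal moment M_Q. The primary structure is two simply-supported spans PQ and QR.
Rotations at Q on the released spans (each span's end-slope, ×1/EI):
  span PQ: triangular load, peak 26.5: 7w₀L³/(360EI) = 316.4/EI
  span QR: point load 175.7 at a = 0.6: Pab(L + b)/(6LEI) = 75.9/EI
  relative rotation θ_0 = (316.4 + 75.9)/EI = 392.3/EI
A unit hogging moment at Q produces rotation L₁/(3EI) + L₂/(3EI) = 3.833/EI.
Slope continuity at Q: θ_0 = M_Q·3.833/EI, so M_Q = 392.3/3.833 = 102.4 kN·m (hogging).
Span PQ, ΣM about P with M_Q applied at Q: R_Q^{PQ}·8.5 = 319.1 + 102.4, so R_Q^{PQ} = 49.58 kN and R_P = 112.6 − 49.58 = 63.04 kN.
Span QR, ΣM about R: R_Q^{QR}·3 = 421.7 + 102.4, so R_Q^{QR} = 174.7 kN and R_R = 175.7 − 174.7 = 1.023 kN.
R_Q = 49.58 + 174.7 = 224.3 kN.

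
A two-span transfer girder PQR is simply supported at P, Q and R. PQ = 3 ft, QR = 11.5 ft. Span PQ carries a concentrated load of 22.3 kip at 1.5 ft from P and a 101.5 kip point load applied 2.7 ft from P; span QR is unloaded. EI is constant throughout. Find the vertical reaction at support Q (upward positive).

Take M_Q as the redundant. Released structure: two simple spans PQ and QR with a hinge at Q.
Discontinuity in slope at Q on the released structure — sum the simple-span end rotations:
  span PQ: point load 22.3 at a = 1.5: Pab(L + a)/(6LEI) = 12.54/EI
  span PQ: point load 101.5 at a = 2.7: Pab(L + a)/(6LEI) = 26.03/EI
  relative rotation θ_0 = (38.58 + 0)/EI = 38.58/EI
A unit hogging moment at Q produces rotation L₁/(3EI) + L₂/(3EI) = 4.833/EI.
Slope continuity at Q: θ_0 = M_Q·4.833/EI, so M_Q = 38.58/4.833 = 7.982 kip·ft (hogging).
Span PQ, ΣM about P with M_Q applied at Q: R_Q^{PQ}·3 = 307.5 + 7.982, so R_Q^{PQ} = 105.2 kip and R_P = 123.8 − 105.2 = 18.64 kip.
Span QR, ΣM about R: R_Q^{QR}·11.5 = 0 + 7.982, so R_Q^{QR} = 0.6941 kip and R_R = 0 − 0.6941 = -0.6941 kip.
R_Q = 105.2 + 0.6941 = 105.9 kip.

R_Q = 105.9 kip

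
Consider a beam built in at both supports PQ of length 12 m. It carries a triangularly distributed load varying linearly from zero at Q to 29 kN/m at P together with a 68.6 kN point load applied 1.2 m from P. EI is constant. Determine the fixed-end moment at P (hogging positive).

Take the two fixed-end moments M_P, M_Q as redundants; the released structure is the simple span PQ.
Simple-span end rotations at P and Q under the given loads:
  at P: triangular load, peak 29: w₀L³/(45EI) = 1114/EI
  at Q: triangular load, peak 29: 7w₀L³/(360EI) = 974.4/EI
  at P: point load 68.6 at a = 1.2: Pab(L + b)/(6LEI) = 281.5/EI
  at Q: point load 68.6 at a = 1.2: Pab(L + a)/(6LEI) = 163/EI
  θ_P0 = 1395/EI,  θ_Q0 = 1137/EI
Flexibility coefficients: a unit moment at one end gives L/(3EI) there and L/(6EI) at the far end, so f₁₁ = f₂₂ = 4/EI and f₁₂ = f₂₁ = 2/EI.
Compatibility — zero rotation at each built-in end:
  4 M_P + 2 M_Q = 1395
  2 M_P + 4 M_Q = 1137
Solving the pair gives M_P = 275.5 kN·m and M_Q = 146.6 kN·m (hogging).

M_P = 275.5 kN·m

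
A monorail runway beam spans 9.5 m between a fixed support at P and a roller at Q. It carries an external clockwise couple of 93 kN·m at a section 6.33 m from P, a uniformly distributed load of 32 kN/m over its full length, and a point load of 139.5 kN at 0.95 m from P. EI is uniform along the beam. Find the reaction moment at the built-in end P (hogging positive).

Choose R_Q as the redundant. The primary structure is the cantilever fixed at P.
Free-end deflection of the primary structure under the applied loading (downward +):
  clockwise couple 93 at a = 6.33: M₀a(2L − a)/(2EI) = 3729/EI
  UDL 32: wL⁴/(8EI) = 32580/EI
  point load 139.5 at a = 0.95: Pa²(3L − a)/(6EI) = 578.1/EI
  δ_0 = 36888/EI
Flexibility coefficient — unit upward force at Q: δ_{QQ} = L³/(3EI) = 285.8/EI.
The prop prevents deflection at Q: R_Q = δ_0/δ_{QQ} = 36888/285.8 = 129.1 kN.
Moment equilibrium about P: M_P = Σ(load moments about P) − R_Q·L = 1670 − 129.1×9.5 = 443.3 kN·m.

M_P = 443.3 kN·m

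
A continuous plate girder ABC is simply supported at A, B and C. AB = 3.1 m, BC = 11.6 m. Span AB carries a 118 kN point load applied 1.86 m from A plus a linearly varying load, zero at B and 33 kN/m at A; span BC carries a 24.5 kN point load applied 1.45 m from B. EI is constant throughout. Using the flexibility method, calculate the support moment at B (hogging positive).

Release continuity at B by inserting a hinge; the redundant is the internal moment M_B. The primary structure is two simply-supported spans AB and BC.
End slopes at the hinge B, treating each span as simply supported:
  span AB: point load 118 at a = 1.86: Pab(L + a)/(6LEI) = 72.57/EI
  span AB: triangular load, peak 33: 7w₀L³/(360EI) = 19.12/EI
  span BC: point load 24.5 at a = 1.45: Pab(L + b)/(6LEI) = 112.7/EI
  relative rotation θ_0 = (91.69 + 112.7)/EI = 204.4/EI
A unit hogging moment at B produces rotation L₁/(3EI) + L₂/(3EI) = 4.9/EI.
Slope continuity at B: θ_0 = M_B·4.9/EI, so M_B = 204.4/4.9 = 41.71 kN·m (hogging).

M_B = 41.71 kN·m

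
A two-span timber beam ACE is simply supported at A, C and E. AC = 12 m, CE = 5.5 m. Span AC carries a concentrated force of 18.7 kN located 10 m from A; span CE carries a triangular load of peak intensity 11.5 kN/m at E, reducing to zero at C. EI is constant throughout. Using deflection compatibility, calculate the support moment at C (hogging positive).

M_C = 25.97 kN·m

Take M_C as the redundant. Released structure: two simple spans AC and CE with a hinge at C.
Rotations at C on the released spans (each span's end-slope, ×1/EI):
  span AC: point load 18.7 at a = 10: Pab(L + a)/(6LEI) = 114.3/EI
  span CE: triangular load, peak 11.5: 7w₀L³/(360EI) = 37.2/EI
  relative rotation θ_0 = (114.3 + 37.2)/EI = 151.5/EI
A unit hogging moment at C produces rotation L₁/(3EI) + L₂/(3EI) = 5.833/EI.
Compatibility: M_C·(L₁+L₂)/(3EI) = θ_0, giving M_C = 25.97 kN·m (hogging).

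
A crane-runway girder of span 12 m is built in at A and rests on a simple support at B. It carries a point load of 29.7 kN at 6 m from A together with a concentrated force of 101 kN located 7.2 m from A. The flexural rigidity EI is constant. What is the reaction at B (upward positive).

R_B = 52.91 kN

Remove the prop at B; the released (primary) structure is a cantilever built in at A.
Primary-structure tip deflection at B by superposition:
  point load 29.7 at a = 6: Pa²(3L − a)/(6EI) = 5346/EI
  point load 101 at a = 7.2: Pa²(3L − a)/(6EI) = 25132/EI
  δ_0 = 30478/EI
Flexibility coefficient — unit upward force at B: δ_{BB} = L³/(3EI) = 576/EI.
Compatibility at B: δ_0 − R_B·δ_{BB} = 0, so R_B = 30478/576 = 52.91 kN.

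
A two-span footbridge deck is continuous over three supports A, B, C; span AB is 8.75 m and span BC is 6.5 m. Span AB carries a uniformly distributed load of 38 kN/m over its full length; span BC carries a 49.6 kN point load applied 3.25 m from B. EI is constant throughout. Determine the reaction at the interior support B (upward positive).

Insert a hinge at B; M_B is the redundant, and each span becomes simply supported.
Discontinuity in slope at B on the released structure — sum the simple-span end rotations:
  span AB: UDL 38: wL³/(24EI) = 1061/EI
  span BC: point load 49.6 at a = 3.25: Pab(L + b)/(6LEI) = 131/EI
  relative rotation θ_0 = (1061 + 131)/EI = 1192/EI
A unit hogging moment at B produces rotation L₁/(3EI) + L₂/(3EI) = 5.083/EI.
Compatibility: M_B·(L₁+L₂)/(3EI) = θ_0, giving M_B = 234.4 kN·m (hogging).
Span AB, ΣM about A with M_B applied at B: R_B^{AB}·8.75 = 1455 + 234.4, so R_B^{AB} = 193 kN and R_A = 332.5 − 193 = 139.5 kN.
Span BC, ΣM about C: R_B^{BC}·6.5 = 161.2 + 234.4, so R_B^{BC} = 60.87 kN and R_C = 49.6 − 60.87 = -11.27 kN.
R_B = 193 + 60.87 = 253.9 kN.

R_B = 253.9 kN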